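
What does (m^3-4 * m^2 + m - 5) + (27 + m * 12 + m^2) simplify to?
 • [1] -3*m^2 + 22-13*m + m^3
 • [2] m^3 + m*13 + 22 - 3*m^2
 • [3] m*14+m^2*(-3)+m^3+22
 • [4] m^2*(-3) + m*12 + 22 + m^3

Adding the polynomials and combining like terms:
(m^3 - 4*m^2 + m - 5) + (27 + m*12 + m^2)
= m^3 + m*13 + 22 - 3*m^2
2) m^3 + m*13 + 22 - 3*m^2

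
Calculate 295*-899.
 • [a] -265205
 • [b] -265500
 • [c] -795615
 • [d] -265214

295 * -899 = -265205
a) -265205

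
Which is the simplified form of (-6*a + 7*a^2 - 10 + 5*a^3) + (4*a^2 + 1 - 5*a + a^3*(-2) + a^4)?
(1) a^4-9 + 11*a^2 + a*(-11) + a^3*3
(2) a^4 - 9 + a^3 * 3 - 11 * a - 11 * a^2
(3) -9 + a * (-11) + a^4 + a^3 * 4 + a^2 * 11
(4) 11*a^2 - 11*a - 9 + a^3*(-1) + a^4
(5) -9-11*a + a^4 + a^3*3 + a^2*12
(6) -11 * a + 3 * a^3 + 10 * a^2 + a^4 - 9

Adding the polynomials and combining like terms:
(-6*a + 7*a^2 - 10 + 5*a^3) + (4*a^2 + 1 - 5*a + a^3*(-2) + a^4)
= a^4-9 + 11*a^2 + a*(-11) + a^3*3
1) a^4-9 + 11*a^2 + a*(-11) + a^3*3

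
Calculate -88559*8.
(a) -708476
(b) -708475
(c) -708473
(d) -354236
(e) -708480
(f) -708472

-88559 * 8 = -708472
f) -708472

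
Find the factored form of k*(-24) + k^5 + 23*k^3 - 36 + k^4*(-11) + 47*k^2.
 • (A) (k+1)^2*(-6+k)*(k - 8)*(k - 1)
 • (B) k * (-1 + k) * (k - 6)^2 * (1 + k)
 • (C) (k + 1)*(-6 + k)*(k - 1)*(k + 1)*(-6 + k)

We need to factor k*(-24) + k^5 + 23*k^3 - 36 + k^4*(-11) + 47*k^2.
The factored form is (k + 1)*(-6 + k)*(k - 1)*(k + 1)*(-6 + k).
C) (k + 1)*(-6 + k)*(k - 1)*(k + 1)*(-6 + k)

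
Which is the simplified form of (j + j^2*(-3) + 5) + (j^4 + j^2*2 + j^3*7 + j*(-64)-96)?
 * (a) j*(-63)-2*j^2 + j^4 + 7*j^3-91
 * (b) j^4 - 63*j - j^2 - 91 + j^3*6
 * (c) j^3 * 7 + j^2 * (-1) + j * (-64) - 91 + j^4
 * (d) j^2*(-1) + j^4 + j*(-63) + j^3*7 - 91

Adding the polynomials and combining like terms:
(j + j^2*(-3) + 5) + (j^4 + j^2*2 + j^3*7 + j*(-64) - 96)
= j^2*(-1) + j^4 + j*(-63) + j^3*7 - 91
d) j^2*(-1) + j^4 + j*(-63) + j^3*7 - 91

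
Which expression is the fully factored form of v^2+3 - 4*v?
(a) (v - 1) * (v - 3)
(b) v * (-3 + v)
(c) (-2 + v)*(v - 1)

We need to factor v^2+3 - 4*v.
The factored form is (v - 1) * (v - 3).
a) (v - 1) * (v - 3)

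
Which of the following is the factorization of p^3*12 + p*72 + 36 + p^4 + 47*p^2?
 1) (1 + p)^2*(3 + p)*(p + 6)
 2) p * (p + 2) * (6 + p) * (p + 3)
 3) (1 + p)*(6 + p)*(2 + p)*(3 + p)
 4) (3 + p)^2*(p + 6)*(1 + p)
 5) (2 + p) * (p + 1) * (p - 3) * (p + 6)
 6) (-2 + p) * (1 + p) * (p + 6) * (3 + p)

We need to factor p^3*12 + p*72 + 36 + p^4 + 47*p^2.
The factored form is (1 + p)*(6 + p)*(2 + p)*(3 + p).
3) (1 + p)*(6 + p)*(2 + p)*(3 + p)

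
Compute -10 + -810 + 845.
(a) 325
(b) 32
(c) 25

First: -10 + -810 = -820
Then: -820 + 845 = 25
c) 25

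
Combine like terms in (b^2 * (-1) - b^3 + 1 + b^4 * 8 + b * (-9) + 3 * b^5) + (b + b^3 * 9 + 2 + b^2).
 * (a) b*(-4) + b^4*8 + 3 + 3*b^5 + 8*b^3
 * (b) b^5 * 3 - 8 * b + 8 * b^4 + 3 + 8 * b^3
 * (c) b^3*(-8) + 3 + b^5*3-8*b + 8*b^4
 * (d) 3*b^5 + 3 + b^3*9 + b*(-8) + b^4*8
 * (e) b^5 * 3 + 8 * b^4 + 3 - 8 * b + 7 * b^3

Adding the polynomials and combining like terms:
(b^2*(-1) - b^3 + 1 + b^4*8 + b*(-9) + 3*b^5) + (b + b^3*9 + 2 + b^2)
= b^5 * 3 - 8 * b + 8 * b^4 + 3 + 8 * b^3
b) b^5 * 3 - 8 * b + 8 * b^4 + 3 + 8 * b^3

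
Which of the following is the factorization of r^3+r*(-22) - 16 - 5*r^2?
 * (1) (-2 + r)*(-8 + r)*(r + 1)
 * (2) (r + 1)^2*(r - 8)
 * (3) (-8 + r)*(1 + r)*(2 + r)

We need to factor r^3+r*(-22) - 16 - 5*r^2.
The factored form is (-8 + r)*(1 + r)*(2 + r).
3) (-8 + r)*(1 + r)*(2 + r)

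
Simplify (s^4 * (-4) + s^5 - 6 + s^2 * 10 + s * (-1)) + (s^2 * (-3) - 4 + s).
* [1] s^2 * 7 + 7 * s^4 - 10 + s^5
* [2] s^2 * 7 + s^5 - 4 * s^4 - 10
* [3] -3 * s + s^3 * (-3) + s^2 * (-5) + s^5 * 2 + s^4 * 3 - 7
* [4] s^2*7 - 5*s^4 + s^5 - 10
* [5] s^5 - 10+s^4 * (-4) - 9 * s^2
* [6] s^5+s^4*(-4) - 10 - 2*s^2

Adding the polynomials and combining like terms:
(s^4*(-4) + s^5 - 6 + s^2*10 + s*(-1)) + (s^2*(-3) - 4 + s)
= s^2 * 7 + s^5 - 4 * s^4 - 10
2) s^2 * 7 + s^5 - 4 * s^4 - 10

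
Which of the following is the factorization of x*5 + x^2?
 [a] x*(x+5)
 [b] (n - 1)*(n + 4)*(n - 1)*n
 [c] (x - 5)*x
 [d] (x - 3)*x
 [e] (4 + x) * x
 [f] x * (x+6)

We need to factor x*5 + x^2.
The factored form is x*(x+5).
a) x*(x+5)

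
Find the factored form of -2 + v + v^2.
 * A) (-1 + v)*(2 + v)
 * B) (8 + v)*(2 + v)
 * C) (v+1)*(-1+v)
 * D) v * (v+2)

We need to factor -2 + v + v^2.
The factored form is (-1 + v)*(2 + v).
A) (-1 + v)*(2 + v)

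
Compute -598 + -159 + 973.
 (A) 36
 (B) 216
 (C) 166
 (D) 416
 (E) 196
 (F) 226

First: -598 + -159 = -757
Then: -757 + 973 = 216
B) 216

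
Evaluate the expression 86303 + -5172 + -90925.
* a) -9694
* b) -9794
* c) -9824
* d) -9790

First: 86303 + -5172 = 81131
Then: 81131 + -90925 = -9794
b) -9794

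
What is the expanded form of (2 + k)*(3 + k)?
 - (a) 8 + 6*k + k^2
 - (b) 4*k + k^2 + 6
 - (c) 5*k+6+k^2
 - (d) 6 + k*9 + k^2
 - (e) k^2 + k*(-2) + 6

Expanding (2 + k)*(3 + k):
= 5*k+6+k^2
c) 5*k+6+k^2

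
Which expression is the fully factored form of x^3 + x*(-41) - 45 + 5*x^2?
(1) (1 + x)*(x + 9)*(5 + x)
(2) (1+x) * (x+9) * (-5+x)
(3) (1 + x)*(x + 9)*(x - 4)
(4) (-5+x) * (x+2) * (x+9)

We need to factor x^3 + x*(-41) - 45 + 5*x^2.
The factored form is (1+x) * (x+9) * (-5+x).
2) (1+x) * (x+9) * (-5+x)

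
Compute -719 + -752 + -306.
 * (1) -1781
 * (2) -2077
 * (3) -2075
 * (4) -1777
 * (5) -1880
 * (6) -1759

First: -719 + -752 = -1471
Then: -1471 + -306 = -1777
4) -1777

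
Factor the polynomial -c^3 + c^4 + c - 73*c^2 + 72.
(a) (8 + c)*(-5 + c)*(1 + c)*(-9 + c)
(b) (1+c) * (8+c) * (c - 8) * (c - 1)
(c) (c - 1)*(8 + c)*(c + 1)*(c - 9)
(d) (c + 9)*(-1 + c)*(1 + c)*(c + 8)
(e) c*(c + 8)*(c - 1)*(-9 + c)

We need to factor -c^3 + c^4 + c - 73*c^2 + 72.
The factored form is (c - 1)*(8 + c)*(c + 1)*(c - 9).
c) (c - 1)*(8 + c)*(c + 1)*(c - 9)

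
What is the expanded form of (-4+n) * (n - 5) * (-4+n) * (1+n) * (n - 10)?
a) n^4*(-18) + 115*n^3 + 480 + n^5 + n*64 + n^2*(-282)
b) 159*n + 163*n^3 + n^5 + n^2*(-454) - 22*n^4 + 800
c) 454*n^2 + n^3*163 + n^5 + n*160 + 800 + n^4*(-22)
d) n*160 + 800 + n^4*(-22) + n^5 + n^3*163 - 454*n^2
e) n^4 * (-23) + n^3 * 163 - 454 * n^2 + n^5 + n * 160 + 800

Expanding (-4+n) * (n - 5) * (-4+n) * (1+n) * (n - 10):
= n*160 + 800 + n^4*(-22) + n^5 + n^3*163 - 454*n^2
d) n*160 + 800 + n^4*(-22) + n^5 + n^3*163 - 454*n^2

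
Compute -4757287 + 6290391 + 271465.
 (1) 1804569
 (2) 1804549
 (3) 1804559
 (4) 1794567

First: -4757287 + 6290391 = 1533104
Then: 1533104 + 271465 = 1804569
1) 1804569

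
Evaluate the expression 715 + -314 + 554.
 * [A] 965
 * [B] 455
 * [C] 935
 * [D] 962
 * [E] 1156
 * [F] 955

First: 715 + -314 = 401
Then: 401 + 554 = 955
F) 955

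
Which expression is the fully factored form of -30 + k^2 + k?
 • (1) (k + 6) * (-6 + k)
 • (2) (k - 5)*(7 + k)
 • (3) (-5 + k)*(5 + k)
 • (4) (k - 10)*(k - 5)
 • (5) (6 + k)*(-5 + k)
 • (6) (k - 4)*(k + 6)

We need to factor -30 + k^2 + k.
The factored form is (6 + k)*(-5 + k).
5) (6 + k)*(-5 + k)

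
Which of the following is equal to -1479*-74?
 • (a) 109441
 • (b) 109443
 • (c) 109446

-1479 * -74 = 109446
c) 109446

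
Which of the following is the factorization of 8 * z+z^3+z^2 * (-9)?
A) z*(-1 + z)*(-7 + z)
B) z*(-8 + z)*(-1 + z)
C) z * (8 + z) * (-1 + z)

We need to factor 8 * z+z^3+z^2 * (-9).
The factored form is z*(-8 + z)*(-1 + z).
B) z*(-8 + z)*(-1 + z)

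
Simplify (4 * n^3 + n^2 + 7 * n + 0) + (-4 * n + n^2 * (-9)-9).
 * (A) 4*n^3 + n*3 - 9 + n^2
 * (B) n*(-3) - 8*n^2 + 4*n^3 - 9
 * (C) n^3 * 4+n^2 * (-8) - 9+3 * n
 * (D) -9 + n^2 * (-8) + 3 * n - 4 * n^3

Adding the polynomials and combining like terms:
(4*n^3 + n^2 + 7*n + 0) + (-4*n + n^2*(-9) - 9)
= n^3 * 4+n^2 * (-8) - 9+3 * n
C) n^3 * 4+n^2 * (-8) - 9+3 * n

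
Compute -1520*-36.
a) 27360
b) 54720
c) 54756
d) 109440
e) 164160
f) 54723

-1520 * -36 = 54720
b) 54720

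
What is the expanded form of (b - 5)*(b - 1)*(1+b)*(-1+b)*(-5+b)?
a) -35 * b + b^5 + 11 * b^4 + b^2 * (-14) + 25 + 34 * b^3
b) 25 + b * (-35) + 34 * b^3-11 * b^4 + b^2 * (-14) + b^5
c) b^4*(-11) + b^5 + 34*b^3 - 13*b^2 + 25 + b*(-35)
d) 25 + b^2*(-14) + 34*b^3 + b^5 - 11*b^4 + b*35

Expanding (b - 5)*(b - 1)*(1+b)*(-1+b)*(-5+b):
= 25 + b * (-35) + 34 * b^3-11 * b^4 + b^2 * (-14) + b^5
b) 25 + b * (-35) + 34 * b^3-11 * b^4 + b^2 * (-14) + b^5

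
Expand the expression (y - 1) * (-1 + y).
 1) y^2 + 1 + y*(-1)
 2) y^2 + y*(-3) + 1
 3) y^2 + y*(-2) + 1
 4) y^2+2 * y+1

Expanding (y - 1) * (-1 + y):
= y^2 + y*(-2) + 1
3) y^2 + y*(-2) + 1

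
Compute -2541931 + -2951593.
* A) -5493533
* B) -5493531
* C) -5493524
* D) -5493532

-2541931 + -2951593 = -5493524
C) -5493524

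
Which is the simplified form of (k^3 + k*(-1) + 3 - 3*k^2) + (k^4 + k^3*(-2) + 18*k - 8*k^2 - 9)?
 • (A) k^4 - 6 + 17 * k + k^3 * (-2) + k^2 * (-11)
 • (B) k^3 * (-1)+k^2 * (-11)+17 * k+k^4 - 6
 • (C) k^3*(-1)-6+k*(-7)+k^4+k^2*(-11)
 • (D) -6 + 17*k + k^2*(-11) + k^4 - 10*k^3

Adding the polynomials and combining like terms:
(k^3 + k*(-1) + 3 - 3*k^2) + (k^4 + k^3*(-2) + 18*k - 8*k^2 - 9)
= k^3 * (-1)+k^2 * (-11)+17 * k+k^4 - 6
B) k^3 * (-1)+k^2 * (-11)+17 * k+k^4 - 6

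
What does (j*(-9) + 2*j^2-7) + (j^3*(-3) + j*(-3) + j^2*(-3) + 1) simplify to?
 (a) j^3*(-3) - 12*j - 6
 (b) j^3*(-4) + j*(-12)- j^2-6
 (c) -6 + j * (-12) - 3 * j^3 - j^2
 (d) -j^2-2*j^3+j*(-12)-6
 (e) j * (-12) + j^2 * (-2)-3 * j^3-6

Adding the polynomials and combining like terms:
(j*(-9) + 2*j^2 - 7) + (j^3*(-3) + j*(-3) + j^2*(-3) + 1)
= -6 + j * (-12) - 3 * j^3 - j^2
c) -6 + j * (-12) - 3 * j^3 - j^2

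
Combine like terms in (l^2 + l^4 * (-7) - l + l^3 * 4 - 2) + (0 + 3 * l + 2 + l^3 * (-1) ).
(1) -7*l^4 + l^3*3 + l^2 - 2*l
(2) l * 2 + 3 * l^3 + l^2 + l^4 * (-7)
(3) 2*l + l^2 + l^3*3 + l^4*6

Adding the polynomials and combining like terms:
(l^2 + l^4*(-7) - l + l^3*4 - 2) + (0 + 3*l + 2 + l^3*(-1))
= l * 2 + 3 * l^3 + l^2 + l^4 * (-7)
2) l * 2 + 3 * l^3 + l^2 + l^4 * (-7)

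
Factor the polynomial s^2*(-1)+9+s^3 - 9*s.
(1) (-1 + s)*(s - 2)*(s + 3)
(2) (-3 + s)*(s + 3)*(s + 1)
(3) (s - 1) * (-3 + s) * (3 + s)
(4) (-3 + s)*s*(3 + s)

We need to factor s^2*(-1)+9+s^3 - 9*s.
The factored form is (s - 1) * (-3 + s) * (3 + s).
3) (s - 1) * (-3 + s) * (3 + s)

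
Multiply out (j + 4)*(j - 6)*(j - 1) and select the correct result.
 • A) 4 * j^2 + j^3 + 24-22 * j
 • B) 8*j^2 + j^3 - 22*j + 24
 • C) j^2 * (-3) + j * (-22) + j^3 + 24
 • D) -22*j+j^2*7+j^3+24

Expanding (j + 4)*(j - 6)*(j - 1):
= j^2 * (-3) + j * (-22) + j^3 + 24
C) j^2 * (-3) + j * (-22) + j^3 + 24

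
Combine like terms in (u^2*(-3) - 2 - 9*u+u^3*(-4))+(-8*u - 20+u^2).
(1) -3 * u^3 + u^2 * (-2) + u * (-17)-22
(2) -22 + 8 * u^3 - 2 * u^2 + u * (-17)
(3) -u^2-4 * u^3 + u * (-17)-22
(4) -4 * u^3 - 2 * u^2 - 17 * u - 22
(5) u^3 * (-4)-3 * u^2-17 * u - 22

Adding the polynomials and combining like terms:
(u^2*(-3) - 2 - 9*u + u^3*(-4)) + (-8*u - 20 + u^2)
= -4 * u^3 - 2 * u^2 - 17 * u - 22
4) -4 * u^3 - 2 * u^2 - 17 * u - 22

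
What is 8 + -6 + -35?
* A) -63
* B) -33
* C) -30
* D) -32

First: 8 + -6 = 2
Then: 2 + -35 = -33
B) -33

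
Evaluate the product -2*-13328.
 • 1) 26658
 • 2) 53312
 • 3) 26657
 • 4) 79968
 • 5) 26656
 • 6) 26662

-2 * -13328 = 26656
5) 26656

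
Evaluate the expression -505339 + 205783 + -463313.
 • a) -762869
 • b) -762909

First: -505339 + 205783 = -299556
Then: -299556 + -463313 = -762869
a) -762869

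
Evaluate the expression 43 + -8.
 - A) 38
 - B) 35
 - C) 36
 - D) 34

43 + -8 = 35
B) 35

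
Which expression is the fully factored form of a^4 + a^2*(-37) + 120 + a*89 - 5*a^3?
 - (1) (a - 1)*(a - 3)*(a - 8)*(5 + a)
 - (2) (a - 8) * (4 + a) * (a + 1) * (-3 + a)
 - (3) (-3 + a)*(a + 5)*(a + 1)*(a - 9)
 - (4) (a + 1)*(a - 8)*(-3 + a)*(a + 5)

We need to factor a^4 + a^2*(-37) + 120 + a*89 - 5*a^3.
The factored form is (a + 1)*(a - 8)*(-3 + a)*(a + 5).
4) (a + 1)*(a - 8)*(-3 + a)*(a + 5)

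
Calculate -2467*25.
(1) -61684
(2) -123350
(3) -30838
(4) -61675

-2467 * 25 = -61675
4) -61675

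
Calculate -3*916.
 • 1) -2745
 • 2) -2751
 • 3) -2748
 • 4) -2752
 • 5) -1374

-3 * 916 = -2748
3) -2748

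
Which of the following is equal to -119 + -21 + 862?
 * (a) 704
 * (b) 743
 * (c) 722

First: -119 + -21 = -140
Then: -140 + 862 = 722
c) 722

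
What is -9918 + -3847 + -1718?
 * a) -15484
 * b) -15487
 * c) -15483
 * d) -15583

First: -9918 + -3847 = -13765
Then: -13765 + -1718 = -15483
c) -15483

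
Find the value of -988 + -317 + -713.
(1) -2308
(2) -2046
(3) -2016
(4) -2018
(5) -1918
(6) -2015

First: -988 + -317 = -1305
Then: -1305 + -713 = -2018
4) -2018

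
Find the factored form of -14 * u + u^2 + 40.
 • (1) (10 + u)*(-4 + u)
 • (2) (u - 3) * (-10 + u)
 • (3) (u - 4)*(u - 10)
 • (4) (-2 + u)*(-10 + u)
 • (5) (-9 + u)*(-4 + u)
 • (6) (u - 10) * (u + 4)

We need to factor -14 * u + u^2 + 40.
The factored form is (u - 4)*(u - 10).
3) (u - 4)*(u - 10)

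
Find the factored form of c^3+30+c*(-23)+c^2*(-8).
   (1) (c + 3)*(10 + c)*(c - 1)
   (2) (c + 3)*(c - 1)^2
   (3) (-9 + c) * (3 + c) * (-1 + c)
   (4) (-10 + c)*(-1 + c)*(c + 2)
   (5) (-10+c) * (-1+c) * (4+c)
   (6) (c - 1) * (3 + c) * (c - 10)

We need to factor c^3+30+c*(-23)+c^2*(-8).
The factored form is (c - 1) * (3 + c) * (c - 10).
6) (c - 1) * (3 + c) * (c - 10)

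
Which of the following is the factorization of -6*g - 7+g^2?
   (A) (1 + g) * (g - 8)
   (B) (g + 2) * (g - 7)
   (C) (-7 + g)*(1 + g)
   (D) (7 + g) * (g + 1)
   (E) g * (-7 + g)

We need to factor -6*g - 7+g^2.
The factored form is (-7 + g)*(1 + g).
C) (-7 + g)*(1 + g)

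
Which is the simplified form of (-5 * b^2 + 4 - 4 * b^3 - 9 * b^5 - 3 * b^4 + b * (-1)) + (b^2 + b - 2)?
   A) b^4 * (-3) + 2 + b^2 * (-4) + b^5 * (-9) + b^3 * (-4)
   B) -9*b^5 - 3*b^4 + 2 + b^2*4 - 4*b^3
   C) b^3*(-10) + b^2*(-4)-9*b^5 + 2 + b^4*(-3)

Adding the polynomials and combining like terms:
(-5*b^2 + 4 - 4*b^3 - 9*b^5 - 3*b^4 + b*(-1)) + (b^2 + b - 2)
= b^4 * (-3) + 2 + b^2 * (-4) + b^5 * (-9) + b^3 * (-4)
A) b^4 * (-3) + 2 + b^2 * (-4) + b^5 * (-9) + b^3 * (-4)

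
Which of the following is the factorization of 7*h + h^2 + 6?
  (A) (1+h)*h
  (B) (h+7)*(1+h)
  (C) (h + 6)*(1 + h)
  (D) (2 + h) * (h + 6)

We need to factor 7*h + h^2 + 6.
The factored form is (h + 6)*(1 + h).
C) (h + 6)*(1 + h)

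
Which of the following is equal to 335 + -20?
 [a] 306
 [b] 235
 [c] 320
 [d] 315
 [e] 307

335 + -20 = 315
d) 315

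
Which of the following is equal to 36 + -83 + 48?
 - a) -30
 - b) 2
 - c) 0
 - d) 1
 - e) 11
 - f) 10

First: 36 + -83 = -47
Then: -47 + 48 = 1
d) 1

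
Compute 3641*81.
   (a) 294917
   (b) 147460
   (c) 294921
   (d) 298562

3641 * 81 = 294921
c) 294921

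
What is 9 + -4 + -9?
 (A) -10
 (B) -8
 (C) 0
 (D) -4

First: 9 + -4 = 5
Then: 5 + -9 = -4
D) -4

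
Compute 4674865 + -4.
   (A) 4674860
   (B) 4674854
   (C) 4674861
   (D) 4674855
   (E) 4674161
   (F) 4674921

4674865 + -4 = 4674861
C) 4674861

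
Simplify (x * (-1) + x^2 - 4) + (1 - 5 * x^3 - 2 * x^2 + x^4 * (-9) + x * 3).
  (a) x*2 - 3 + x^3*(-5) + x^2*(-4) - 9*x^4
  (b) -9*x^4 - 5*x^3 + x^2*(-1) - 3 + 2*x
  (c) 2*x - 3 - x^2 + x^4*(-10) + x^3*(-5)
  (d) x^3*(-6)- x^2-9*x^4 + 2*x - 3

Adding the polynomials and combining like terms:
(x*(-1) + x^2 - 4) + (1 - 5*x^3 - 2*x^2 + x^4*(-9) + x*3)
= -9*x^4 - 5*x^3 + x^2*(-1) - 3 + 2*x
b) -9*x^4 - 5*x^3 + x^2*(-1) - 3 + 2*x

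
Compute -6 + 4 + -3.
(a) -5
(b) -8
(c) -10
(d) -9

First: -6 + 4 = -2
Then: -2 + -3 = -5
a) -5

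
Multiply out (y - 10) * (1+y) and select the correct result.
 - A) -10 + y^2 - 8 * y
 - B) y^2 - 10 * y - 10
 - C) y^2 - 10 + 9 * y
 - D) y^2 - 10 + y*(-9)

Expanding (y - 10) * (1+y):
= y^2 - 10 + y*(-9)
D) y^2 - 10 + y*(-9)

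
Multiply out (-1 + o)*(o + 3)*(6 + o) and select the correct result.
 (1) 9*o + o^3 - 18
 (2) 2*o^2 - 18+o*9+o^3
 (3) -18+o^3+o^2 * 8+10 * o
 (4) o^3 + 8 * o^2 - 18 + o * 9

Expanding (-1 + o)*(o + 3)*(6 + o):
= o^3 + 8 * o^2 - 18 + o * 9
4) o^3 + 8 * o^2 - 18 + o * 9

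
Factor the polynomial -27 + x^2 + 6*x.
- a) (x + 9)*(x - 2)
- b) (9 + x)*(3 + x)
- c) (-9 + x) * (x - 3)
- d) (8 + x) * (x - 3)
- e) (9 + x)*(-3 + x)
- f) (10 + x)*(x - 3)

We need to factor -27 + x^2 + 6*x.
The factored form is (9 + x)*(-3 + x).
e) (9 + x)*(-3 + x)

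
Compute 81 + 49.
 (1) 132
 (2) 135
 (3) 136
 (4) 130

81 + 49 = 130
4) 130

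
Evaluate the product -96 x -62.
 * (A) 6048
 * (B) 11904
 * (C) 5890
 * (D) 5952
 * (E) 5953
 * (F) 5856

-96 * -62 = 5952
D) 5952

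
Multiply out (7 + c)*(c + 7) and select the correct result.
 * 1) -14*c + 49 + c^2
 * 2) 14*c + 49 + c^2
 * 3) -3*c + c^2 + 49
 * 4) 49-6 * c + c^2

Expanding (7 + c)*(c + 7):
= 14*c + 49 + c^2
2) 14*c + 49 + c^2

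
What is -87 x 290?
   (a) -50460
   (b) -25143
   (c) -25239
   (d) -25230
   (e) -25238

-87 * 290 = -25230
d) -25230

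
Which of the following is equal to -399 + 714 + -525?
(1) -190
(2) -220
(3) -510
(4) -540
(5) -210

First: -399 + 714 = 315
Then: 315 + -525 = -210
5) -210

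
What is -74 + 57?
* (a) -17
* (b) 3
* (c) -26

-74 + 57 = -17
a) -17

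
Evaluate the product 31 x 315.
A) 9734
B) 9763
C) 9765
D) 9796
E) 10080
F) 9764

31 * 315 = 9765
C) 9765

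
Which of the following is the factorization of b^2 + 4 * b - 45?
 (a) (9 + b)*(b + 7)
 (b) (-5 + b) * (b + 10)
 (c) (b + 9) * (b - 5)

We need to factor b^2 + 4 * b - 45.
The factored form is (b + 9) * (b - 5).
c) (b + 9) * (b - 5)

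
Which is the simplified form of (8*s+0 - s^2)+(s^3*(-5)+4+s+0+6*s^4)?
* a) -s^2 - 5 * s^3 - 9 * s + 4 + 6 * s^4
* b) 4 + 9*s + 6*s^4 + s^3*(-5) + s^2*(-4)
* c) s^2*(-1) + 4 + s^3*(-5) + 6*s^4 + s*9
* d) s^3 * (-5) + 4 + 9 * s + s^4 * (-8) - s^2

Adding the polynomials and combining like terms:
(8*s + 0 - s^2) + (s^3*(-5) + 4 + s + 0 + 6*s^4)
= s^2*(-1) + 4 + s^3*(-5) + 6*s^4 + s*9
c) s^2*(-1) + 4 + s^3*(-5) + 6*s^4 + s*9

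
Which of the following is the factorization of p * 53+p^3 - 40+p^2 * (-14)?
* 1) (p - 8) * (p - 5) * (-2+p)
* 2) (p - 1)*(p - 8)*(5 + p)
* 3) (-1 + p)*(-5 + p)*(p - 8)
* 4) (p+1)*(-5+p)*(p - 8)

We need to factor p * 53+p^3 - 40+p^2 * (-14).
The factored form is (-1 + p)*(-5 + p)*(p - 8).
3) (-1 + p)*(-5 + p)*(p - 8)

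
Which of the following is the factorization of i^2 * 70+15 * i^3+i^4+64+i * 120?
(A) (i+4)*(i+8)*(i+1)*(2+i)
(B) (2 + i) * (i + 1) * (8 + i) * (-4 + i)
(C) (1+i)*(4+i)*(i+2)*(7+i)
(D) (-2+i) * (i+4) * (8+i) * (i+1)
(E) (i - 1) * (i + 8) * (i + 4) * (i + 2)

We need to factor i^2 * 70+15 * i^3+i^4+64+i * 120.
The factored form is (i+4)*(i+8)*(i+1)*(2+i).
A) (i+4)*(i+8)*(i+1)*(2+i)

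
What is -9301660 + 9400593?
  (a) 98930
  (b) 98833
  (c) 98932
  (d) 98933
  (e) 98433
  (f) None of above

-9301660 + 9400593 = 98933
d) 98933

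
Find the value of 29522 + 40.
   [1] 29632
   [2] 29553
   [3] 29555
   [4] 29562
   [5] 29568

29522 + 40 = 29562
4) 29562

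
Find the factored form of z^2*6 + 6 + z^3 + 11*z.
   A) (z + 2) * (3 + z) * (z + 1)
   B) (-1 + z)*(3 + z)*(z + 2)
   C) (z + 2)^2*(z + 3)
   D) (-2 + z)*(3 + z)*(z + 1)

We need to factor z^2*6 + 6 + z^3 + 11*z.
The factored form is (z + 2) * (3 + z) * (z + 1).
A) (z + 2) * (3 + z) * (z + 1)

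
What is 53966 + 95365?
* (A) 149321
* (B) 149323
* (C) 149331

53966 + 95365 = 149331
C) 149331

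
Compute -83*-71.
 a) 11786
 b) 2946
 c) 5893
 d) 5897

-83 * -71 = 5893
c) 5893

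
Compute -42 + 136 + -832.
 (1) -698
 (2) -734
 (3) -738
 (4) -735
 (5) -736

First: -42 + 136 = 94
Then: 94 + -832 = -738
3) -738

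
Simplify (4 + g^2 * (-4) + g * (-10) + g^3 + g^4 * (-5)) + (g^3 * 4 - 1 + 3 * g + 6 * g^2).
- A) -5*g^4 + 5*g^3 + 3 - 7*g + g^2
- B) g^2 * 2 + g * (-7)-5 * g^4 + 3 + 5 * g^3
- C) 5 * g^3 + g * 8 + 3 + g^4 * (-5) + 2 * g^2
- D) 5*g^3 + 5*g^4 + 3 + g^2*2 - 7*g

Adding the polynomials and combining like terms:
(4 + g^2*(-4) + g*(-10) + g^3 + g^4*(-5)) + (g^3*4 - 1 + 3*g + 6*g^2)
= g^2 * 2 + g * (-7)-5 * g^4 + 3 + 5 * g^3
B) g^2 * 2 + g * (-7)-5 * g^4 + 3 + 5 * g^3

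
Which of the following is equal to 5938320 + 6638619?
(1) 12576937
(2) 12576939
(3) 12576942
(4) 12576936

5938320 + 6638619 = 12576939
2) 12576939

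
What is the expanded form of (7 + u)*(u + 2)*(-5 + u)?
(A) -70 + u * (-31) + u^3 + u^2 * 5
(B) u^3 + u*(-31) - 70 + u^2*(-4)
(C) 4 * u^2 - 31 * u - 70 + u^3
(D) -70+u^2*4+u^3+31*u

Expanding (7 + u)*(u + 2)*(-5 + u):
= 4 * u^2 - 31 * u - 70 + u^3
C) 4 * u^2 - 31 * u - 70 + u^3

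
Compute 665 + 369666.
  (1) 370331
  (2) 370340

665 + 369666 = 370331
1) 370331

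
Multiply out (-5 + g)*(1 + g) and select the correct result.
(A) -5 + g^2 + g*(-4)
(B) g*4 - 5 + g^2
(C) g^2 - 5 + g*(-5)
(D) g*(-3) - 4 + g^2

Expanding (-5 + g)*(1 + g):
= -5 + g^2 + g*(-4)
A) -5 + g^2 + g*(-4)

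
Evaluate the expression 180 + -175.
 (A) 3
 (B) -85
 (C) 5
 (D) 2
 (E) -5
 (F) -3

180 + -175 = 5
C) 5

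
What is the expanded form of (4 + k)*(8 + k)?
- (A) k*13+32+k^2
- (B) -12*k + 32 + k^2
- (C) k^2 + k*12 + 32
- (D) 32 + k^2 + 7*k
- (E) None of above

Expanding (4 + k)*(8 + k):
= k^2 + k*12 + 32
C) k^2 + k*12 + 32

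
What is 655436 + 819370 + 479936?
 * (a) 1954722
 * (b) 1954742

First: 655436 + 819370 = 1474806
Then: 1474806 + 479936 = 1954742
b) 1954742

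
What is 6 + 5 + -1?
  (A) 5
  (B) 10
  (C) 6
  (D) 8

First: 6 + 5 = 11
Then: 11 + -1 = 10
B) 10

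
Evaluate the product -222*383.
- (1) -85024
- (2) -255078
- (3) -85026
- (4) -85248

-222 * 383 = -85026
3) -85026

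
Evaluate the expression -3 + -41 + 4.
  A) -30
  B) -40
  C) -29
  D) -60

First: -3 + -41 = -44
Then: -44 + 4 = -40
B) -40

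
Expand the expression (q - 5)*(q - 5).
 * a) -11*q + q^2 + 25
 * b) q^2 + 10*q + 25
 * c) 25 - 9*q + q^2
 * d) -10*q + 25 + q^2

Expanding (q - 5)*(q - 5):
= -10*q + 25 + q^2
d) -10*q + 25 + q^2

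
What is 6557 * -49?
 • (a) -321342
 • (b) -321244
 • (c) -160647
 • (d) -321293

6557 * -49 = -321293
d) -321293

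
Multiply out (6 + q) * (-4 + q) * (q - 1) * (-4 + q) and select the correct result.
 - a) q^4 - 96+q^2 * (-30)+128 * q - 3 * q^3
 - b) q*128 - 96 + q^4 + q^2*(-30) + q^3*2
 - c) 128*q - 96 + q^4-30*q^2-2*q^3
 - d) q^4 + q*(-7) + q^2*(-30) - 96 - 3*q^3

Expanding (6 + q) * (-4 + q) * (q - 1) * (-4 + q):
= q^4 - 96+q^2 * (-30)+128 * q - 3 * q^3
a) q^4 - 96+q^2 * (-30)+128 * q - 3 * q^3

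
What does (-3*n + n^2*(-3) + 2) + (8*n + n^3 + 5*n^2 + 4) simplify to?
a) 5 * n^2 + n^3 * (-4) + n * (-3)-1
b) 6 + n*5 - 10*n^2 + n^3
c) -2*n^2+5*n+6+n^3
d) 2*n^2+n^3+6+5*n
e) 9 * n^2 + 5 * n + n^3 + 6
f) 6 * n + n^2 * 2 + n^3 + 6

Adding the polynomials and combining like terms:
(-3*n + n^2*(-3) + 2) + (8*n + n^3 + 5*n^2 + 4)
= 2*n^2+n^3+6+5*n
d) 2*n^2+n^3+6+5*n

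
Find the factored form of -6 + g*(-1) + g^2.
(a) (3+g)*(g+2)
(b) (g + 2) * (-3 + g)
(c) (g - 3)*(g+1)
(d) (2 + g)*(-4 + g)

We need to factor -6 + g*(-1) + g^2.
The factored form is (g + 2) * (-3 + g).
b) (g + 2) * (-3 + g)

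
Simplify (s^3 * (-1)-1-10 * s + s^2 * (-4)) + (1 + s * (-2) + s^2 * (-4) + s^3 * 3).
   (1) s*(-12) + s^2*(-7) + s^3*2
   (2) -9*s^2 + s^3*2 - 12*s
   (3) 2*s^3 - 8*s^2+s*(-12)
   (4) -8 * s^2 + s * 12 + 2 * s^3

Adding the polynomials and combining like terms:
(s^3*(-1) - 1 - 10*s + s^2*(-4)) + (1 + s*(-2) + s^2*(-4) + s^3*3)
= 2*s^3 - 8*s^2+s*(-12)
3) 2*s^3 - 8*s^2+s*(-12)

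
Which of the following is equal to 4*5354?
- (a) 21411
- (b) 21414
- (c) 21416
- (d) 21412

4 * 5354 = 21416
c) 21416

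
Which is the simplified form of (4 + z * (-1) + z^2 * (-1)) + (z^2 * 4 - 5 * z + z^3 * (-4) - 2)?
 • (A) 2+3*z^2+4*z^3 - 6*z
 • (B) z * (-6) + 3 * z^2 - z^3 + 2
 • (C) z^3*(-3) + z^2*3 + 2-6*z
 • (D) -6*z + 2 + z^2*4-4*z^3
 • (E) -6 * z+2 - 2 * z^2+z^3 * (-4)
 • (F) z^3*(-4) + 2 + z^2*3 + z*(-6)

Adding the polynomials and combining like terms:
(4 + z*(-1) + z^2*(-1)) + (z^2*4 - 5*z + z^3*(-4) - 2)
= z^3*(-4) + 2 + z^2*3 + z*(-6)
F) z^3*(-4) + 2 + z^2*3 + z*(-6)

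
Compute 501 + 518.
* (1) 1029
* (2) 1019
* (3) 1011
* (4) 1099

501 + 518 = 1019
2) 1019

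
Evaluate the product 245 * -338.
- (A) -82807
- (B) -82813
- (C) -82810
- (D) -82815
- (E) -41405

245 * -338 = -82810
C) -82810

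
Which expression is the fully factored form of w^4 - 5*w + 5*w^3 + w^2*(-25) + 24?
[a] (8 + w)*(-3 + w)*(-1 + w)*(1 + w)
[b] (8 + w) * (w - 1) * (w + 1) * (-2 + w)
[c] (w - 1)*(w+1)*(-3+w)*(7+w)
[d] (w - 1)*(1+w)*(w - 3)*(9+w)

We need to factor w^4 - 5*w + 5*w^3 + w^2*(-25) + 24.
The factored form is (8 + w)*(-3 + w)*(-1 + w)*(1 + w).
a) (8 + w)*(-3 + w)*(-1 + w)*(1 + w)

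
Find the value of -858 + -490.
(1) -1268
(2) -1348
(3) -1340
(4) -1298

-858 + -490 = -1348
2) -1348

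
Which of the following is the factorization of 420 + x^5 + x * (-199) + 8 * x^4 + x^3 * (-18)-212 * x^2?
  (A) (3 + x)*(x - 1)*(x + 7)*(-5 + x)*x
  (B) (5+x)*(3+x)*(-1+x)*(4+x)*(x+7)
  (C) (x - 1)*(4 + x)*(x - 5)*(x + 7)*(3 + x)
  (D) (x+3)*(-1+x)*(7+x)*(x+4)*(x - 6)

We need to factor 420 + x^5 + x * (-199) + 8 * x^4 + x^3 * (-18)-212 * x^2.
The factored form is (x - 1)*(4 + x)*(x - 5)*(x + 7)*(3 + x).
C) (x - 1)*(4 + x)*(x - 5)*(x + 7)*(3 + x)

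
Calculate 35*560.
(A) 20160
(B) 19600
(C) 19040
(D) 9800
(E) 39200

35 * 560 = 19600
B) 19600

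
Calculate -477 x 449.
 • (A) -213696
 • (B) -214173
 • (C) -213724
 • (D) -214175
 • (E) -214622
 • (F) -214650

-477 * 449 = -214173
B) -214173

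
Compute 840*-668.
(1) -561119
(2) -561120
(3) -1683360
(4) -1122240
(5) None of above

840 * -668 = -561120
2) -561120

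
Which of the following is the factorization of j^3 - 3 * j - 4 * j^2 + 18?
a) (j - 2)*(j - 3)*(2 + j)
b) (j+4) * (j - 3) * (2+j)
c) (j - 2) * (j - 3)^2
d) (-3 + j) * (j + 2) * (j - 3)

We need to factor j^3 - 3 * j - 4 * j^2 + 18.
The factored form is (-3 + j) * (j + 2) * (j - 3).
d) (-3 + j) * (j + 2) * (j - 3)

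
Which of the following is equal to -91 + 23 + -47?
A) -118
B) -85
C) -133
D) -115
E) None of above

First: -91 + 23 = -68
Then: -68 + -47 = -115
D) -115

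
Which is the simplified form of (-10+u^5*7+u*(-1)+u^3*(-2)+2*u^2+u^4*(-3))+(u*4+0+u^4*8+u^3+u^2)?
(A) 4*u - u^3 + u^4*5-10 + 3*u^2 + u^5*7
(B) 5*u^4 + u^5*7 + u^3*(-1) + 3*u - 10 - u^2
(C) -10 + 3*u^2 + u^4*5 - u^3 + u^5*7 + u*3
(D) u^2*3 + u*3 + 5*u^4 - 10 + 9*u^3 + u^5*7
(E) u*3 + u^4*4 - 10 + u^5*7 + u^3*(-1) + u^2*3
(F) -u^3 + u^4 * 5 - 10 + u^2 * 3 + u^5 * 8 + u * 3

Adding the polynomials and combining like terms:
(-10 + u^5*7 + u*(-1) + u^3*(-2) + 2*u^2 + u^4*(-3)) + (u*4 + 0 + u^4*8 + u^3 + u^2)
= -10 + 3*u^2 + u^4*5 - u^3 + u^5*7 + u*3
C) -10 + 3*u^2 + u^4*5 - u^3 + u^5*7 + u*3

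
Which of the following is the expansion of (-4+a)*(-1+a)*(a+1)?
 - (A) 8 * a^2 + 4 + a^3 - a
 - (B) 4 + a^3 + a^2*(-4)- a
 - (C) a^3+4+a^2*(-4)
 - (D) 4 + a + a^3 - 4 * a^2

Expanding (-4+a)*(-1+a)*(a+1):
= 4 + a^3 + a^2*(-4)- a
B) 4 + a^3 + a^2*(-4)- a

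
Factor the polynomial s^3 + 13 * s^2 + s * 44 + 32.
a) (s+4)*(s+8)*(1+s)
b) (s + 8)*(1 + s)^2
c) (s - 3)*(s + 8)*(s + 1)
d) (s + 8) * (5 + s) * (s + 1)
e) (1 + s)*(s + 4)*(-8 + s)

We need to factor s^3 + 13 * s^2 + s * 44 + 32.
The factored form is (s+4)*(s+8)*(1+s).
a) (s+4)*(s+8)*(1+s)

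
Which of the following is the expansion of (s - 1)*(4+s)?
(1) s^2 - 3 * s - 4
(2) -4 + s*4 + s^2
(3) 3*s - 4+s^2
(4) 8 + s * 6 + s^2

Expanding (s - 1)*(4+s):
= 3*s - 4+s^2
3) 3*s - 4+s^2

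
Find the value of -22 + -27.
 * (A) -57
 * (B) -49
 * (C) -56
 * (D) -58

-22 + -27 = -49
B) -49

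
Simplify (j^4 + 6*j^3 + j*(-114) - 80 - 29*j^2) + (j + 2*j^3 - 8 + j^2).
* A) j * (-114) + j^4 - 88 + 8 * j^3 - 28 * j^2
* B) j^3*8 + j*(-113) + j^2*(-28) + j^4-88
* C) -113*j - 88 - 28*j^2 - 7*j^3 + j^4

Adding the polynomials and combining like terms:
(j^4 + 6*j^3 + j*(-114) - 80 - 29*j^2) + (j + 2*j^3 - 8 + j^2)
= j^3*8 + j*(-113) + j^2*(-28) + j^4-88
B) j^3*8 + j*(-113) + j^2*(-28) + j^4-88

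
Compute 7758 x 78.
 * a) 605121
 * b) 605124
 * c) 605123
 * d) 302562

7758 * 78 = 605124
b) 605124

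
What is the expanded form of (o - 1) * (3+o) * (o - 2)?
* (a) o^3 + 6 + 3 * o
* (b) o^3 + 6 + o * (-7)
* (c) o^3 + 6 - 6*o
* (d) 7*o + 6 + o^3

Expanding (o - 1) * (3+o) * (o - 2):
= o^3 + 6 + o * (-7)
b) o^3 + 6 + o * (-7)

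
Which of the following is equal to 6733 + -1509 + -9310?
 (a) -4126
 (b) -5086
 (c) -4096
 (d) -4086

First: 6733 + -1509 = 5224
Then: 5224 + -9310 = -4086
d) -4086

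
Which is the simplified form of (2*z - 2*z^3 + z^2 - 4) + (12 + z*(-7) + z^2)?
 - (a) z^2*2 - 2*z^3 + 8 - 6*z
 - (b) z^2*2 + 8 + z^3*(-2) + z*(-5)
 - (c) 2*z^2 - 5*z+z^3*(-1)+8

Adding the polynomials and combining like terms:
(2*z - 2*z^3 + z^2 - 4) + (12 + z*(-7) + z^2)
= z^2*2 + 8 + z^3*(-2) + z*(-5)
b) z^2*2 + 8 + z^3*(-2) + z*(-5)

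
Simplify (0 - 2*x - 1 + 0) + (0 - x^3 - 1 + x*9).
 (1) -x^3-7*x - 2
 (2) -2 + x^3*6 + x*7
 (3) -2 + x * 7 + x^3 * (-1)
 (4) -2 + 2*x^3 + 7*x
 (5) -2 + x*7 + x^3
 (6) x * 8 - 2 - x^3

Adding the polynomials and combining like terms:
(0 - 2*x - 1 + 0) + (0 - x^3 - 1 + x*9)
= -2 + x * 7 + x^3 * (-1)
3) -2 + x * 7 + x^3 * (-1)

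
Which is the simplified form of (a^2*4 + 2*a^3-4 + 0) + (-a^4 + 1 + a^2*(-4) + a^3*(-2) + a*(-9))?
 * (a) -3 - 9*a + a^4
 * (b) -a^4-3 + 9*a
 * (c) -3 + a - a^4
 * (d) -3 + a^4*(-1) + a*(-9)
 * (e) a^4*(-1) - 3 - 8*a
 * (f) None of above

Adding the polynomials and combining like terms:
(a^2*4 + 2*a^3 - 4 + 0) + (-a^4 + 1 + a^2*(-4) + a^3*(-2) + a*(-9))
= -3 + a^4*(-1) + a*(-9)
d) -3 + a^4*(-1) + a*(-9)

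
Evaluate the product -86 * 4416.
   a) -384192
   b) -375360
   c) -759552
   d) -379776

-86 * 4416 = -379776
d) -379776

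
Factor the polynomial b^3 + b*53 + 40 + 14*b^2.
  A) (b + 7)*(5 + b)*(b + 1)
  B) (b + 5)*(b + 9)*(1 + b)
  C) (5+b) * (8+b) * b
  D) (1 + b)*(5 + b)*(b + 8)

We need to factor b^3 + b*53 + 40 + 14*b^2.
The factored form is (1 + b)*(5 + b)*(b + 8).
D) (1 + b)*(5 + b)*(b + 8)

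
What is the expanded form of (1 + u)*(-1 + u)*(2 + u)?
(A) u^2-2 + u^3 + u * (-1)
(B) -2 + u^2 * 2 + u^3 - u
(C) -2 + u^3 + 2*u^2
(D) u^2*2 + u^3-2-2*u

Expanding (1 + u)*(-1 + u)*(2 + u):
= -2 + u^2 * 2 + u^3 - u
B) -2 + u^2 * 2 + u^3 - u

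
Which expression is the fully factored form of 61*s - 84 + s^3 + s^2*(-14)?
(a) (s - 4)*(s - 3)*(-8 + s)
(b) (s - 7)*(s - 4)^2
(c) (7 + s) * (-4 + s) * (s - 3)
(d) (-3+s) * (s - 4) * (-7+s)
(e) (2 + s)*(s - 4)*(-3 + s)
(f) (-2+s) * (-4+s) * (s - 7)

We need to factor 61*s - 84 + s^3 + s^2*(-14).
The factored form is (-3+s) * (s - 4) * (-7+s).
d) (-3+s) * (s - 4) * (-7+s)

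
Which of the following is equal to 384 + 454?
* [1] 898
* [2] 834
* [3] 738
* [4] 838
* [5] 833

384 + 454 = 838
4) 838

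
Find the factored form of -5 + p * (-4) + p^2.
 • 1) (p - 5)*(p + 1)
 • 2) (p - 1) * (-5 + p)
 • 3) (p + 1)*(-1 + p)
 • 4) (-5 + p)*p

We need to factor -5 + p * (-4) + p^2.
The factored form is (p - 5)*(p + 1).
1) (p - 5)*(p + 1)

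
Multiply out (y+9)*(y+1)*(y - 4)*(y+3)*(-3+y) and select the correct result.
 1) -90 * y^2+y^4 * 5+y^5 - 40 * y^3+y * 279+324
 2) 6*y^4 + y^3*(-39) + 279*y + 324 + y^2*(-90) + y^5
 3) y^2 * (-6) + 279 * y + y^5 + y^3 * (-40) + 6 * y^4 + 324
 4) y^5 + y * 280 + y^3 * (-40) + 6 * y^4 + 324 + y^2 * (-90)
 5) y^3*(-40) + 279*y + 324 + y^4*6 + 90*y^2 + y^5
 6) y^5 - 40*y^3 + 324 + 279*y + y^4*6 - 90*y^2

Expanding (y+9)*(y+1)*(y - 4)*(y+3)*(-3+y):
= y^5 - 40*y^3 + 324 + 279*y + y^4*6 - 90*y^2
6) y^5 - 40*y^3 + 324 + 279*y + y^4*6 - 90*y^2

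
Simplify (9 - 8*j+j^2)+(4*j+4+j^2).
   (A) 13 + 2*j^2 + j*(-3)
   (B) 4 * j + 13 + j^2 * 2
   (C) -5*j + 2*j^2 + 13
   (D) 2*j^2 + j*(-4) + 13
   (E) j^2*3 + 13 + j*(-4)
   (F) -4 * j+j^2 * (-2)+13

Adding the polynomials and combining like terms:
(9 - 8*j + j^2) + (4*j + 4 + j^2)
= 2*j^2 + j*(-4) + 13
D) 2*j^2 + j*(-4) + 13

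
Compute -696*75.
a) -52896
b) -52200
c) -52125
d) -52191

-696 * 75 = -52200
b) -52200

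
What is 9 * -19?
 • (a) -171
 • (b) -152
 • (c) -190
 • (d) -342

9 * -19 = -171
a) -171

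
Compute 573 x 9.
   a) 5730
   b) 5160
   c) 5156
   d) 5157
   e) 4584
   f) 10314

573 * 9 = 5157
d) 5157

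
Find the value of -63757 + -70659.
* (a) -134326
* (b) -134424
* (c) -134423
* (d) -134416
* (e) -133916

-63757 + -70659 = -134416
d) -134416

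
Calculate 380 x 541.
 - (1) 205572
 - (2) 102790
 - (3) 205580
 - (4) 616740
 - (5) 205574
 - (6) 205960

380 * 541 = 205580
3) 205580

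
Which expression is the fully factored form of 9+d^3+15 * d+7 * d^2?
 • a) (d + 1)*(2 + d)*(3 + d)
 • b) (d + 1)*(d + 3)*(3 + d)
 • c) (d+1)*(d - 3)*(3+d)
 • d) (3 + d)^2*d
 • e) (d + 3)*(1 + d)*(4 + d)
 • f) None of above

We need to factor 9+d^3+15 * d+7 * d^2.
The factored form is (d + 1)*(d + 3)*(3 + d).
b) (d + 1)*(d + 3)*(3 + d)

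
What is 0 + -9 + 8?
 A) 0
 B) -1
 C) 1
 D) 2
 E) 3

First: 0 + -9 = -9
Then: -9 + 8 = -1
B) -1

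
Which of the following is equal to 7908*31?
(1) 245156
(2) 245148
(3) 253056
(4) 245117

7908 * 31 = 245148
2) 245148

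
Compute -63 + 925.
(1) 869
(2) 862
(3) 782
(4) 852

-63 + 925 = 862
2) 862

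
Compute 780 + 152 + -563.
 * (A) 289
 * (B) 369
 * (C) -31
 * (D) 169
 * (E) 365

First: 780 + 152 = 932
Then: 932 + -563 = 369
B) 369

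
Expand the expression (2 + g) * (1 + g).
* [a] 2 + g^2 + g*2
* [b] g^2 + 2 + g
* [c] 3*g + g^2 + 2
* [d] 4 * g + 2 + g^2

Expanding (2 + g) * (1 + g):
= 3*g + g^2 + 2
c) 3*g + g^2 + 2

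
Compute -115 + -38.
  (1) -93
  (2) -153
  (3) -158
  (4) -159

-115 + -38 = -153
2) -153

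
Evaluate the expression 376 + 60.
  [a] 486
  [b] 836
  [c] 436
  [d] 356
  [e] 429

376 + 60 = 436
c) 436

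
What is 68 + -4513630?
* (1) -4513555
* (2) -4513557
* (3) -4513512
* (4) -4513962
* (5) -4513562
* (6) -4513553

68 + -4513630 = -4513562
5) -4513562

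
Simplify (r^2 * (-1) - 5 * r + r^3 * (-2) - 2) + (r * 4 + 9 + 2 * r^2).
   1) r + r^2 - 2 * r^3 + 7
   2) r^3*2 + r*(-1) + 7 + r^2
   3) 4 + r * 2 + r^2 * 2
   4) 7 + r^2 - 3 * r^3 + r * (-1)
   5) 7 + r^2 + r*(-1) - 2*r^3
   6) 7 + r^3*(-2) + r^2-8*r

Adding the polynomials and combining like terms:
(r^2*(-1) - 5*r + r^3*(-2) - 2) + (r*4 + 9 + 2*r^2)
= 7 + r^2 + r*(-1) - 2*r^3
5) 7 + r^2 + r*(-1) - 2*r^3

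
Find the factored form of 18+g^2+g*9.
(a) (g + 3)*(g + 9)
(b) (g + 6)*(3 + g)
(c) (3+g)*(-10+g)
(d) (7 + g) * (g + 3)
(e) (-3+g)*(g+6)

We need to factor 18+g^2+g*9.
The factored form is (g + 6)*(3 + g).
b) (g + 6)*(3 + g)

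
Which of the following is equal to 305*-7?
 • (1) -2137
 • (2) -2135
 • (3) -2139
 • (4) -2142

305 * -7 = -2135
2) -2135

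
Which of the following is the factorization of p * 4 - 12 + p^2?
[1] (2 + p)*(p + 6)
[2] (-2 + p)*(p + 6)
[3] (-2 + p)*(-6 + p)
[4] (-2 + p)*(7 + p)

We need to factor p * 4 - 12 + p^2.
The factored form is (-2 + p)*(p + 6).
2) (-2 + p)*(p + 6)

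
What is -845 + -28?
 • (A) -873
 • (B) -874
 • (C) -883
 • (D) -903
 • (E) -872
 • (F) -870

-845 + -28 = -873
A) -873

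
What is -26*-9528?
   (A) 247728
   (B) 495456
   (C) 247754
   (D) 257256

-26 * -9528 = 247728
A) 247728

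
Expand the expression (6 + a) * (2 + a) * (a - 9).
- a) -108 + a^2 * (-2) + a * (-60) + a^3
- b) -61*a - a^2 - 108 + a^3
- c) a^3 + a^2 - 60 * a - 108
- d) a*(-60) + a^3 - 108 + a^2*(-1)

Expanding (6 + a) * (2 + a) * (a - 9):
= a*(-60) + a^3 - 108 + a^2*(-1)
d) a*(-60) + a^3 - 108 + a^2*(-1)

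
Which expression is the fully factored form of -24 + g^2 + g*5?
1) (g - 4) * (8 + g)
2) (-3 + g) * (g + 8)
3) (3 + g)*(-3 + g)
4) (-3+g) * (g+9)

We need to factor -24 + g^2 + g*5.
The factored form is (-3 + g) * (g + 8).
2) (-3 + g) * (g + 8)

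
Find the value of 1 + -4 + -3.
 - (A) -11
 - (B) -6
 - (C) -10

First: 1 + -4 = -3
Then: -3 + -3 = -6
B) -6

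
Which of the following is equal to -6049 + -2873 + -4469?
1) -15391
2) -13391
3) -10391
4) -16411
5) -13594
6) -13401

First: -6049 + -2873 = -8922
Then: -8922 + -4469 = -13391
2) -13391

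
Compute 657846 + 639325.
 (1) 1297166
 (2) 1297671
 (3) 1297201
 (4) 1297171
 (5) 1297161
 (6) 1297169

657846 + 639325 = 1297171
4) 1297171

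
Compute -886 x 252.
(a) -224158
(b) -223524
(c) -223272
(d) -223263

-886 * 252 = -223272
c) -223272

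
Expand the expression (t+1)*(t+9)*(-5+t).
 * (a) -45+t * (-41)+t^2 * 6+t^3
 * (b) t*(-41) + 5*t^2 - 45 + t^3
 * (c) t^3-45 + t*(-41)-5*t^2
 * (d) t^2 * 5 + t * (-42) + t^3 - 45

Expanding (t+1)*(t+9)*(-5+t):
= t*(-41) + 5*t^2 - 45 + t^3
b) t*(-41) + 5*t^2 - 45 + t^3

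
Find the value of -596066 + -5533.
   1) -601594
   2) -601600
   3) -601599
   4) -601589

-596066 + -5533 = -601599
3) -601599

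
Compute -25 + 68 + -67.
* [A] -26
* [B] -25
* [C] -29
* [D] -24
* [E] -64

First: -25 + 68 = 43
Then: 43 + -67 = -24
D) -24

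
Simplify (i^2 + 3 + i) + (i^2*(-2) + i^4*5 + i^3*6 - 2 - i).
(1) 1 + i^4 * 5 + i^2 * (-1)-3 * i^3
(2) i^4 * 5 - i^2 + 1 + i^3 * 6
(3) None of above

Adding the polynomials and combining like terms:
(i^2 + 3 + i) + (i^2*(-2) + i^4*5 + i^3*6 - 2 - i)
= i^4 * 5 - i^2 + 1 + i^3 * 6
2) i^4 * 5 - i^2 + 1 + i^3 * 6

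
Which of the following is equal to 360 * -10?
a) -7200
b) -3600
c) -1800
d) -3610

360 * -10 = -3600
b) -3600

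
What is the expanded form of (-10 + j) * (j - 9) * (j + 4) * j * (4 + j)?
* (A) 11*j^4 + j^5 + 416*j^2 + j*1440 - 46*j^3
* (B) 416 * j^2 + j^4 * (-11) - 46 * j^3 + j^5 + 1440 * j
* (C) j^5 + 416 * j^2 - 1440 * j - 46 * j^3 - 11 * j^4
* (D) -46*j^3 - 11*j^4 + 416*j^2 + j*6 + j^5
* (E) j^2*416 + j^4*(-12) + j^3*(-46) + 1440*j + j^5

Expanding (-10 + j) * (j - 9) * (j + 4) * j * (4 + j):
= 416 * j^2 + j^4 * (-11) - 46 * j^3 + j^5 + 1440 * j
B) 416 * j^2 + j^4 * (-11) - 46 * j^3 + j^5 + 1440 * j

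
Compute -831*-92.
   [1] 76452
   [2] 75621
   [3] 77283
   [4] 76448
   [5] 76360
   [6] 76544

-831 * -92 = 76452
1) 76452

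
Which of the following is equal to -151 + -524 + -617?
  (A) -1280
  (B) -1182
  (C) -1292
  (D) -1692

First: -151 + -524 = -675
Then: -675 + -617 = -1292
C) -1292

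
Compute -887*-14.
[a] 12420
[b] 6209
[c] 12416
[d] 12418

-887 * -14 = 12418
d) 12418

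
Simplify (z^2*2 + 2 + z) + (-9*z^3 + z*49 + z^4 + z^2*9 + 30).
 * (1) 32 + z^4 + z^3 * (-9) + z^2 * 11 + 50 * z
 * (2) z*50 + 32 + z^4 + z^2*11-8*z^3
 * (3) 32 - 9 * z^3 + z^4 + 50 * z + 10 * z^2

Adding the polynomials and combining like terms:
(z^2*2 + 2 + z) + (-9*z^3 + z*49 + z^4 + z^2*9 + 30)
= 32 + z^4 + z^3 * (-9) + z^2 * 11 + 50 * z
1) 32 + z^4 + z^3 * (-9) + z^2 * 11 + 50 * z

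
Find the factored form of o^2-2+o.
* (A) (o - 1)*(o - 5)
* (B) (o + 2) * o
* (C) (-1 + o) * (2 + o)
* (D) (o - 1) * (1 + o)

We need to factor o^2-2+o.
The factored form is (-1 + o) * (2 + o).
C) (-1 + o) * (2 + o)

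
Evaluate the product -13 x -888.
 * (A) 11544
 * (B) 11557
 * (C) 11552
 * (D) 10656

-13 * -888 = 11544
A) 11544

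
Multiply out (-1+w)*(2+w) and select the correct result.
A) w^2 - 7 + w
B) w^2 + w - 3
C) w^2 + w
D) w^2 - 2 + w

Expanding (-1+w)*(2+w):
= w^2 - 2 + w
D) w^2 - 2 + w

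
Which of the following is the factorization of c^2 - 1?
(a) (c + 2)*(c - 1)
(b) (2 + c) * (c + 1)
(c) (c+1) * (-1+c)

We need to factor c^2 - 1.
The factored form is (c+1) * (-1+c).
c) (c+1) * (-1+c)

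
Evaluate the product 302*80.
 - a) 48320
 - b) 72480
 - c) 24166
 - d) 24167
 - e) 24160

302 * 80 = 24160
e) 24160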